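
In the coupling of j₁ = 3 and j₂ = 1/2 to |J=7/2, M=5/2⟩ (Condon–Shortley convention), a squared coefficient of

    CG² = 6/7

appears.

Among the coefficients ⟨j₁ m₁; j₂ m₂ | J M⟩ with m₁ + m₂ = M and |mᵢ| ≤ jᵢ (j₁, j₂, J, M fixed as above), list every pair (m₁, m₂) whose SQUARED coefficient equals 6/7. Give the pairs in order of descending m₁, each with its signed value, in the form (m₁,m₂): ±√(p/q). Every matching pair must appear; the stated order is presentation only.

Admissible pairs with m₁+m₂ = M = 5/2: (2,1/2), (3,-1/2)
  (m₁,m₂)=(3,-1/2): CG² = 1/7, CG = +√(1/7)
  (m₁,m₂)=(2,1/2): CG² = 6/7, CG = +√(6/7)   ← matches the target
Pairs with CG² = 6/7: (2,1/2): +√(6/7)

(2,1/2): +√(6/7)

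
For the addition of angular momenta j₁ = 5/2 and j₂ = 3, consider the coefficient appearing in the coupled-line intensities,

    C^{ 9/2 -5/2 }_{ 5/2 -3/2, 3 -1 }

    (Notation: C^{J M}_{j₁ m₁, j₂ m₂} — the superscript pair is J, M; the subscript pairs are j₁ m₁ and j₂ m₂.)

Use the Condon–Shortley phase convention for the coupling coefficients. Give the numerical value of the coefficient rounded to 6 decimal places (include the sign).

j₁+j₂−J=1  J+j₁−j₂=4  J−j₁+j₂=5  j₁+j₂+J+1=11
(j₁±m₁, j₂±m₂, J±M) = (1,4,2,4,2,7)
P² = 92160/11
sum k=0..1:
  [0] +1/288 = 1/288
  [1] −1/144 = -1/144
S = -1/288
C² = P²·S² = 10/99 ; C = -0.317821

−√(10/99) ≈ -0.317821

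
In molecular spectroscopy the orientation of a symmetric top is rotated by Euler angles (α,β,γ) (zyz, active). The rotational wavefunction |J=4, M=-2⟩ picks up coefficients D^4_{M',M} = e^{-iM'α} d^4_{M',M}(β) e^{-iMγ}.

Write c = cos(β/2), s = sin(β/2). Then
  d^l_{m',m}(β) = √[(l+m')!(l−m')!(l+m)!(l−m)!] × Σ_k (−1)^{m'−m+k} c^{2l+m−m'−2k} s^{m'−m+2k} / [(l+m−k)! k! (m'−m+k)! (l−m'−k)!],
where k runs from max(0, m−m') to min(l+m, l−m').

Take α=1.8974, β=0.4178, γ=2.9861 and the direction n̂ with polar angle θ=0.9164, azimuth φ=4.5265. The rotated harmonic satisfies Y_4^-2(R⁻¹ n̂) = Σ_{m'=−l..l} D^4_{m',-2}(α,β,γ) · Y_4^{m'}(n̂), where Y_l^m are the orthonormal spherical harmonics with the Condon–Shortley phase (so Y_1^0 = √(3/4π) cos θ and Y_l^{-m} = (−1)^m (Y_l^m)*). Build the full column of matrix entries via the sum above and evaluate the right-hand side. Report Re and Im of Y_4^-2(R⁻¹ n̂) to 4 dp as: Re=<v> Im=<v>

Re=-0.1253 Im=-0.0721

Need the full column D^4_{m',-2} for m'=−4..4 at α=1.8974, β=0.4178, γ=2.9861.
cos(β/2)=0.978260, sin(β/2)=0.207384
d^4_{-4,-2}: single k=2 term ⇒ +0.199459;  D = +0.108534+0.167345i
d^4_{-3,-2}: k∈[1..2] ⇒ +0.665301 -0.089698 = +0.575603;  D = +0.356911-0.451590i
d^4_{-2,-2}: k∈[0..2] ⇒ +0.838751 -0.452331 +0.025410 = +0.411830;  D = -0.387949-0.138202i
d^4_{-1,-2}: k∈[0..2] ⇒ -0.754380 +0.169513 -0.005079 = -0.589946;  D = +0.009214-0.589874i
d^4_{0,-2}: k∈[0..2] ⇒ +0.357599 -0.042856 +0.000722 = +0.315466;  D = +0.300334-0.096531i
d^4_{1,-2}: k∈[0..2] ⇒ -0.113008 +0.007618 -0.000068 = -0.105459;  D = +0.062775+0.084740i
d^4_{2,-2}: k∈[0..2] ⇒ +0.025410 -0.000914 +0.000003 = +0.024500;  D = -0.013967+0.020129i
d^4_{3,-2}: k∈[0..1] ⇒ -0.004031 +0.000060 = -0.003971;  D = -0.003816-0.001097i
d^4_{4,-2}: single k=0 term ⇒ +0.000403;  D = -0.000019-0.000402i
Y_4^{m'}(θ=0.9164,φ=4.5265) and Σ D·Y over m':
  (+0.1085+0.1673i)·(+0.1291+0.1187i)  (+0.3569-0.4516i)·(+0.2014-0.3229i)  (-0.3879-0.1382i)·(-0.3126-0.1219i)  (+0.0092-0.5899i)·(+0.0172-0.0913i)  (+0.3003-0.0965i)·(-0.3502+0.0000i)  (+0.0628+0.0847i)·(-0.0172-0.0913i)  (-0.0140+0.0201i)·(-0.3126+0.1219i)  (-0.0038-0.0011i)·(-0.2014-0.3229i)  (-0.0000-0.0004i)·(+0.1291-0.1187i)
Y_4^-2(R⁻¹ n̂) = -0.125282-0.072134i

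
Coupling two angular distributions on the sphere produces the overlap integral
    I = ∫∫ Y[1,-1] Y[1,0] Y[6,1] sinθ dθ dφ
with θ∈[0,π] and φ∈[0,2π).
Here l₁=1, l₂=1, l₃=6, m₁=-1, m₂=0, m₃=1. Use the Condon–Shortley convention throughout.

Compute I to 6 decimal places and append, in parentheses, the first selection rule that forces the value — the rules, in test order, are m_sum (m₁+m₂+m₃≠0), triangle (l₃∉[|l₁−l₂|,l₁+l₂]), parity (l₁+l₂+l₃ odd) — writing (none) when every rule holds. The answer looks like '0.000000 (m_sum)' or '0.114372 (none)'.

0.000000 (triangle)

triangle: need 0≤l₃≤2, have 6; I=0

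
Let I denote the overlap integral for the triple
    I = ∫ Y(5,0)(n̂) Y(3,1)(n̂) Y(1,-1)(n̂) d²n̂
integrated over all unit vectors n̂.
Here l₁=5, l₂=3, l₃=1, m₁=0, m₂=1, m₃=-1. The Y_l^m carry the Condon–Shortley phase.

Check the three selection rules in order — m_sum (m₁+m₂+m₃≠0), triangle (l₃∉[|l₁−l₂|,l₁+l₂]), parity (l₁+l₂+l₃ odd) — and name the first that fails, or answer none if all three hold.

triangle

Σmᵢ = 0  ✓
l₃∈[|l₁−l₂|,l₁+l₂]=[2,8] required, l₃=1 fails  ✗
Σlᵢ = 9 ⇒ odd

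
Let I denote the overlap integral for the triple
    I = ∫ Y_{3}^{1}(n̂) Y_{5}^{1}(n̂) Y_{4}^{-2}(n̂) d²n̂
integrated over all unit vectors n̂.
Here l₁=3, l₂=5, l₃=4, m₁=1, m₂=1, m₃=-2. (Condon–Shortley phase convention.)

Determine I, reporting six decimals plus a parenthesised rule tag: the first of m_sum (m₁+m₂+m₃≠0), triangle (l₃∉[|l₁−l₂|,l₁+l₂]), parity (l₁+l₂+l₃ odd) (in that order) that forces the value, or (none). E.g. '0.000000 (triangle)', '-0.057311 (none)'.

m-sum 0 ✓  L=12 even ✓  2≤4≤8 ✓
Π(2lᵢ+1) = 7×11×9 = 693
triangle coeff Δ(3,5,4) = 1/180180
Σ_t [1,3]: t=1:−1/576 t=2:+1/144 t=3:−1/576 = 1/288
(3j)²=20/1001 [(3 5 4; 0 0 0)], sign=+1
Σ_t [0,2]: t=0:+1/34560 t=1:−1/720 t=2:+1/384 = 43/34560
(3j)²=1849/180180 [(3 5 4; 1 1 -2)], sign=+1
⇒ 4πI² = 1849/13013
I = (+1)√(1849/13013/(4π)) = 0.10633465
No selection rule forces the value: the integral is nonzero (none).

0.106335 (none)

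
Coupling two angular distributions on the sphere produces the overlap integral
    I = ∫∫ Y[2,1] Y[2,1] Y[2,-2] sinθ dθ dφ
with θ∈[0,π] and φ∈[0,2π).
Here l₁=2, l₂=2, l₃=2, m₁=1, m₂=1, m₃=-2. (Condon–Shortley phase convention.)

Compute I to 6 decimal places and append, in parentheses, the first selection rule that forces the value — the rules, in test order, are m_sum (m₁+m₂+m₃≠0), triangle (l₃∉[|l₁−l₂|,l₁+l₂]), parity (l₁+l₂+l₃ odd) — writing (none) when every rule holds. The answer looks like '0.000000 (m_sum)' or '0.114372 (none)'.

m-sum 0 ✓  L=6 even ✓  0≤2≤4 ✓
Π(2lᵢ+1) = 5×5×5 = 125
triangle coeff Δ(2,2,2) = 1/630
Σ_t [0,2]: t=0:+1/8 t=1:−1/1 t=2:+1/8 = -3/4
(3j)²=2/35 [(2 2 2; 0 0 0)], sign=-1
Σ_t [1,1]: t=1:−1/4 = -1/4
(3j)²=3/35 [(2 2 2; 1 1 -2)], sign=-1
⇒ 4πI² = 30/49
I = (+1)√(30/49/(4π)) = 0.22072812
No selection rule forces the value: the integral is nonzero (none).

0.220728 (none)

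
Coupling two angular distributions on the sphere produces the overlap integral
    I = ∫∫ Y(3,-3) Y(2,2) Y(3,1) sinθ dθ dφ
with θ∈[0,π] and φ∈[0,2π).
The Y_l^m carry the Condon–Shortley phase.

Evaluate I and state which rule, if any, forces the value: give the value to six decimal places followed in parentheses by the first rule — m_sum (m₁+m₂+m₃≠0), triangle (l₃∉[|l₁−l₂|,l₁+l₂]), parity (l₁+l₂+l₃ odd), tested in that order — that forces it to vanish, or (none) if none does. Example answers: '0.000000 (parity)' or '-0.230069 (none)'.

0.132981 (none)

Checks pass: Σm=0; 8 even; l₃=3∈[1,5].
(2·3+1)(2·2+1)(2·3+1) = 245
Δ: 2! 4! 2! / 9! → 1/3780
sum: t=0:+1/24 t=1:−1/4 t=2:+1/24 = -1/6
3j²(3 2 3; 0 0 0) = Δ·Π!·Σ² = 4/105  (sign +1)
sum: t=2:+1/96 = 1/96
3j²(3 2 3; -3 2 1) = Δ·Π!·Σ² = 1/42  (sign +1)
combine: 4πI² = 245·4/105·1/42 = 2/9
take √, sign +1: I = 0.13298076
No selection rule forces the value: the integral is nonzero (none).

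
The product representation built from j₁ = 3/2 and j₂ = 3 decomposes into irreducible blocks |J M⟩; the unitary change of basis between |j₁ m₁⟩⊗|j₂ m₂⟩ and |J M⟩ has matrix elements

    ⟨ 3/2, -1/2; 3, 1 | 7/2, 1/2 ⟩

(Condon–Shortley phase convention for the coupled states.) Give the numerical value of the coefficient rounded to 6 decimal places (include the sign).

√[8·1!2!5!/9! · 1!2!4!2!4!3!] = √(512/7)
  +(−1)^0/∏(0,1,2,4,0,1)! = 1/48  (running 1/48)
  +(−1)^1/∏(1,0,1,3,1,2)! = -1/12  (running -1/16)
⟨..|..⟩ = √(512/7)·(-1/16) = -0.534522

-0.534522  (= −√(2/7))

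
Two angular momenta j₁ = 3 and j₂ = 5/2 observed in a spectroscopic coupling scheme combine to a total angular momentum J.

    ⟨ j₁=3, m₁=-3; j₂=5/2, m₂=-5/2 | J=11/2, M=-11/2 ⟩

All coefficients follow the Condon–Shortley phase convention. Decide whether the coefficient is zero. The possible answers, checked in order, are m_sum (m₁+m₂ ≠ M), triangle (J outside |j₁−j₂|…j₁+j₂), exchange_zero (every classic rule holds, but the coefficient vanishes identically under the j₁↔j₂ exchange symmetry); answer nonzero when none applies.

m-sum: m₁+m₂ = -3+(-5/2) = -11/2, M = -11/2  ✓
triangle: |j₁−j₂| = 1/2 ≤ J = 11/2 ≤ j₁+j₂ = 11/2  ✓
exchange: j₁≠j₂ or m₁≠m₂ — the exchange symmetry imposes no constraint here
value check: CG = +1 = +1.000000 ≠ 0

nonzero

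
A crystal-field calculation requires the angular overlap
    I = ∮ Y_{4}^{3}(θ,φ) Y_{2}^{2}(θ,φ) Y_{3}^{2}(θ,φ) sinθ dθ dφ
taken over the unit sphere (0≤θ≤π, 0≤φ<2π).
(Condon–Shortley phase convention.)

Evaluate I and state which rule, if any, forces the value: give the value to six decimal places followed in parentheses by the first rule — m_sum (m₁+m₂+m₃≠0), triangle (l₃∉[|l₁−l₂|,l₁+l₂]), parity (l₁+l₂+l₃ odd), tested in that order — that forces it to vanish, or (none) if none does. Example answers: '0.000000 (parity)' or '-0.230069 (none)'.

m-sum = 3 + 2 + 2 = 7 ≠ 0 ⇒ I = 0

0.000000 (m_sum)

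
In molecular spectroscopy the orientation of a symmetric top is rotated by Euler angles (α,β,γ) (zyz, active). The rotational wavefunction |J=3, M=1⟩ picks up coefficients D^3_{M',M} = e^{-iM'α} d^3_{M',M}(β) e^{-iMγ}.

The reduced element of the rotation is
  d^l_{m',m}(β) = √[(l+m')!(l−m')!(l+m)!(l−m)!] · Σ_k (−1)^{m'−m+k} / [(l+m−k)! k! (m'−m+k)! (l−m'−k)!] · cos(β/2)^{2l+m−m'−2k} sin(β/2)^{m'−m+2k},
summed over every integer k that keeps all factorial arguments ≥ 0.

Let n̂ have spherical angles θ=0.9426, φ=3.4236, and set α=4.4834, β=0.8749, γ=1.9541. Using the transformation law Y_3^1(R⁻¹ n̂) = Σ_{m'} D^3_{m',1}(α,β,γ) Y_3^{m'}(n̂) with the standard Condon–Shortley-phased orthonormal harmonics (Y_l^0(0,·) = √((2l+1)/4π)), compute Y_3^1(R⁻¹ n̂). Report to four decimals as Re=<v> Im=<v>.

Need the full column D^3_{m',1} for m'=−3..3 at α=4.4834, β=0.8749, γ=1.9541.
cos(β/2)=0.905835, sin(β/2)=0.423631
d^3_{-3,1}: single k=4 term ⇒ +0.102352;  D = +0.049117-0.089796i
d^3_{-2,1}: k∈[3..4] ⇒ +0.357388 -0.039083 = +0.318305;  D = +0.237296+0.212153i
d^3_{-1,1}: k∈[2..4] ⇒ +0.724975 -0.211416 +0.005780 = +0.519338;  D = -0.424991+0.298487i
d^3_{0,1}: k∈[1..3] ⇒ +0.895001 -0.587249 +0.042813 = +0.350565;  D = -0.131107-0.325126i
d^3_{1,1}: k∈[0..2] ⇒ +0.552452 -0.966633 +0.158562 = -0.255619;  D = -0.252581+0.039289i
d^3_{2,1}: k∈[0..1] ⇒ -0.817020 +0.357388 = -0.459632;  D = +0.034291-0.458351i
d^3_{3,1}: single k=0 term ⇒ +0.467969;  D = -0.446558-0.139931i
Y_3^{m'}(θ=0.9426,φ=3.4236) and Σ D·Y over m':
  (+0.0491-0.0898i)·(-0.1465+0.1654i)  (+0.2373+0.2122i)·(+0.3323-0.2102i)  (-0.4250+0.2985i)·(-0.1826+0.0529i)  (-0.1311-0.3251i)·(-0.2792+0.0000i)  (-0.2526+0.0393i)·(+0.1826+0.0529i)  (+0.0343-0.4584i)·(+0.3323+0.2102i)  (-0.4466-0.1399i)·(+0.1465+0.1654i)
Y_3^1(R⁻¹ n̂) = +0.246773-0.189949i

Re=0.2468 Im=-0.1899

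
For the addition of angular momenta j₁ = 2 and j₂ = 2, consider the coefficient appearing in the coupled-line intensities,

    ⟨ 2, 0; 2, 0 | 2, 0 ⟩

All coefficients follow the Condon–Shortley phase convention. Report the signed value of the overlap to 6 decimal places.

-0.534522

√[5·2!2!2!/7! · 2!2!2!2!2!2!] = √(32/63)
  +(−1)^0/∏(0,2,2,2,0,0)! = 1/8  (running 1/8)
  +(−1)^1/∏(1,1,1,1,1,1)! = -1  (running -7/8)
  +(−1)^2/∏(2,0,0,0,2,2)! = 1/8  (running -3/4)
⟨..|..⟩ = √(32/63)·(-3/4) = -0.534522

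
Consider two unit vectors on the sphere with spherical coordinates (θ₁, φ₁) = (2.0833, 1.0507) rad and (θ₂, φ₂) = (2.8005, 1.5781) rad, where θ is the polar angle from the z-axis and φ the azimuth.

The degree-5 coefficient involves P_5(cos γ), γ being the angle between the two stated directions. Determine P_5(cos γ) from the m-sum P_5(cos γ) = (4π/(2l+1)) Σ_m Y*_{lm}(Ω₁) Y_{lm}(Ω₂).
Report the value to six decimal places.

Term-by-term m-sum for l=5 (normalisation 4π/11 = 1.142397):
  m=-5: Y*=(0.120201, -0.200022)  Y=(-0.000071, -0.001943)  product (-0.000397, -0.000219)
  m=-4: Y*=(0.202546, 0.362454)  Y=(-0.017312, 0.000506)  product (-0.003690, -0.006173)
  m=-3: Y*=(-0.266561, -0.002801)  Y=(0.001984, 0.090534)  product (-0.000275, -0.024138)
  m=-2: Y*=(-0.089006, 0.151699)  Y=(0.297414, -0.004345)  product (-0.025813, 0.045504)
  m=-1: Y*=(-0.159828, -0.279083)  Y=(-0.004014, -0.549581)  product (-0.152737, 0.088959)
  m=+0: Y*=(-0.103844, -0.000000)  Y=(-0.278000, 0.000000)  product (0.028869, 0.000000)
  m=+1: Y*=(0.159828, -0.279083)  Y=(0.004014, -0.549581)  product (-0.152737, -0.088959)
  m=+2: Y*=(-0.089006, -0.151699)  Y=(0.297414, 0.004345)  product (-0.025813, -0.045504)
  m=+3: Y*=(0.266561, -0.002801)  Y=(-0.001984, 0.090534)  product (-0.000275, 0.024138)
  m=+4: Y*=(0.202546, -0.362454)  Y=(-0.017312, -0.000506)  product (-0.003690, 0.006173)
  m=+5: Y*=(-0.120201, -0.200022)  Y=(0.000071, -0.001943)  product (-0.000397, 0.000219)
Total Σ_m = (-0.336955, -0.000000). Multiply by 1.142397: (-0.384937, -0.000000). P_5(cos γ) = -0.384937

-0.384937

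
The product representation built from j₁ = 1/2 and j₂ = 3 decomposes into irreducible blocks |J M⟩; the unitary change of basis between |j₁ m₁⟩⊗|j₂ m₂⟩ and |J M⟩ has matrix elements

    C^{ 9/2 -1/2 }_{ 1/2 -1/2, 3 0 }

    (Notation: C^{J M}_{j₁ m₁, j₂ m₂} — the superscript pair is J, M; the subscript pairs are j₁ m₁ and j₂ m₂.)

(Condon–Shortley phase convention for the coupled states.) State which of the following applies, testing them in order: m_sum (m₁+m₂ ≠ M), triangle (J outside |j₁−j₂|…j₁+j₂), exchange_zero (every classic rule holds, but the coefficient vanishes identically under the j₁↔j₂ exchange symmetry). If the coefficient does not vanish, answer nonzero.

triangle

m-sum: m₁+m₂ = -1/2+0 = -1/2, M = -1/2  ✓
triangle: need |j₁−j₂| ≤ J ≤ j₁+j₂, i.e. J ∈ [5/2, 7/2]; J = 9/2 is outside ✗ ⇒ coefficient is 0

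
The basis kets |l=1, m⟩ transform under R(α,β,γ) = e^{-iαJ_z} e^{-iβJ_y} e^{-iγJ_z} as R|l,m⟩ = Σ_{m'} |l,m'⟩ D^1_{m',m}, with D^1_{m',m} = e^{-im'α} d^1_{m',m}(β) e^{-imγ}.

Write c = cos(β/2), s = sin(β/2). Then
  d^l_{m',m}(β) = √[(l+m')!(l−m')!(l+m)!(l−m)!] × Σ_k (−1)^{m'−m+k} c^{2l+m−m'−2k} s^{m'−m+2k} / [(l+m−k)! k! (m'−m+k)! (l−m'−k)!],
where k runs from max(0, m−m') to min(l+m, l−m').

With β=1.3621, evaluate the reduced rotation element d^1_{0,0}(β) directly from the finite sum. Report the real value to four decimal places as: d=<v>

d^1_{0,0}(β=1.3621) via the finite sum:
c=cos(1.362100/2)=0.776912, s=sin(1.362100/2)=0.629609; N=√[1·1·1·1]=1.000000
k∈{0,1} keeps every argument non-negative
  k=0: (−1)^0·1.0000/(1)·0.7769^2·0.6296^0 = +0.603592
  k=1: (−1)^1·1.0000/(1)·0.7769^0·0.6296^2 = -0.396408
d^1_{0,0}(1.3621) = +0.603592 -0.396408 = +0.207185

d=0.2072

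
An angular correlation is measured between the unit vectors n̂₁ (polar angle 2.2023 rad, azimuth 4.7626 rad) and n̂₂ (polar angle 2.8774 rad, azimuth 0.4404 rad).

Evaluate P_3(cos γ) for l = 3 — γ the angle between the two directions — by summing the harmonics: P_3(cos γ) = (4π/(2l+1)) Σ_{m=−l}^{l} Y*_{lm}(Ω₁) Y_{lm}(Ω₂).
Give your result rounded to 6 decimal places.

Term-by-term m-sum for l=3 (normalisation 4π/7 = 1.795196):
  term(m=-3) = 0.00150 + 0.00064j   from Y*(Ω₁)=-0.03292 + 0.21691j, Y(Ω₂)=0.00184 - 0.00720j
  term(m=-2) = -0.01879 + 0.01860j   from Y*(Ω₁)=0.39108 + 0.03941j, Y(Ω₂)=-0.04282 + 0.05188j
  term(m=-1) = -0.02275 - 0.05532j   from Y*(Ω₁)=0.00972 - 0.19347j, Y(Ω₂)=0.27933 - 0.13164j
  term(m=+0) = -0.16555 + 0.00000j   from Y*(Ω₁)=0.27701 + 0.00000j, Y(Ω₂)=-0.59764 + 0.00000j
  term(m=+1) = -0.02275 + 0.05532j   from Y*(Ω₁)=-0.00972 - 0.19347j, Y(Ω₂)=-0.27933 - 0.13164j
  term(m=+2) = -0.01879 - 0.01860j   from Y*(Ω₁)=0.39108 - 0.03941j, Y(Ω₂)=-0.04282 - 0.05188j
  term(m=+3) = 0.00150 - 0.00064j   from Y*(Ω₁)=0.03292 + 0.21691j, Y(Ω₂)=-0.00184 - 0.00720j
Σ over m = -0.24564 - 0.00000j; ×(4π/7) → -0.44097 - 0.00000j. Real part: -0.440965

-0.440965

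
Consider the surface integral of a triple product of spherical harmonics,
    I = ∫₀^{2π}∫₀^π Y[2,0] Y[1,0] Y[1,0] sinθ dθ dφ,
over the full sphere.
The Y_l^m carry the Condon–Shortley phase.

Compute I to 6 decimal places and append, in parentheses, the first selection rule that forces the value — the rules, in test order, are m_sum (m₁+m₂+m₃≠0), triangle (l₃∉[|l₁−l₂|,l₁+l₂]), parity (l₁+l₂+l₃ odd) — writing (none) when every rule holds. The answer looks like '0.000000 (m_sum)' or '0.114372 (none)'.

m-sum 0 ✓  L=4 even ✓  1≤1≤3 ✓
Π(2lᵢ+1) = 5×3×3 = 45
triangle coeff Δ(2,1,1) = 1/30
Σ_t [1,1]: t=1:−1/1 = -1/1
(3j)²=2/15 [(2 1 1; 0 0 0)], sign=+1
(m-triple is (0,0,0) — same symbol as above.)
⇒ 4πI² = 4/5
I = (+1)√(4/5/(4π)) = 0.25231325
No selection rule forces the value: the integral is nonzero (none).

0.252313 (none)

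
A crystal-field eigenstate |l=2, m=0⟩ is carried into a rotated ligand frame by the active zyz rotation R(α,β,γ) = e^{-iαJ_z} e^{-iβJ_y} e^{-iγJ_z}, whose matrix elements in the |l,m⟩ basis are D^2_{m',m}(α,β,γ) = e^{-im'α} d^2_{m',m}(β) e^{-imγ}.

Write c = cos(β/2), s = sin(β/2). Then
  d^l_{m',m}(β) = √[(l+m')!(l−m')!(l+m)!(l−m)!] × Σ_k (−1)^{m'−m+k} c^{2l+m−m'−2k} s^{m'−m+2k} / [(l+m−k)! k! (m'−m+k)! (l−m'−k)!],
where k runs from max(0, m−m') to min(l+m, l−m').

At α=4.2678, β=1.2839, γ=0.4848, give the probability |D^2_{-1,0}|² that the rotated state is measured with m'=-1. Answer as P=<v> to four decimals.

D^2_{-1,0}(4.2678,1.2839,0.4848) = e^{-i·-1·4.2678}·d^2_{-1,0}(1.2839)·e^{-i·0·0.4848}. Compute d first:
c=cos(1.283900/2)=0.800930, s=sin(1.283900/2)=0.598758; N=√[1·6·2·2]=4.898979
k∈{1,2} keeps every argument non-negative
  k=1: (−1)^0·4.8990/(2)·0.8009^3·0.5988^1 = +0.753547
  k=2: (−1)^1·4.8990/(2)·0.8009^1·0.5988^3 = -0.421138
d^2_{-1,0}(1.2839) = +0.753547 -0.421138 = +0.332409
|D^2_{-1,0}|² = |d^2_{-1,0}(β)|² = (+0.332409)² = 0.110496 (the z-rotation phases have unit modulus)

P=0.1105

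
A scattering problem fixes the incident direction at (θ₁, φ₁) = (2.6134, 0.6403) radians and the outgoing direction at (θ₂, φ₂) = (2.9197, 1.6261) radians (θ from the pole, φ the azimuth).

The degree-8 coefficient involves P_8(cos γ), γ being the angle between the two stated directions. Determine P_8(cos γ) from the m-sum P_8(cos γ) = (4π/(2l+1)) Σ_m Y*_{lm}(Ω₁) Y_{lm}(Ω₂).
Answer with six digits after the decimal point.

Term-by-term m-sum for l=8 (normalisation 4π/17 = 0.739198):
  m=-8: Y*=(0.000855, -0.001967)  Y=(0.000003, -0.000001)  product (-0.000000, -0.000000)
  m=-7: Y*=(0.003356, 0.014316)  Y=(-0.000019, -0.000047)  product (0.000001, -0.000000)
  m=-6: Y*=(-0.048061, -0.040498)  Y=(-0.000537, 0.000185)  product (0.000033, 0.000013)
  m=-5: Y*=(0.186678, 0.011197)  Y=(0.001260, 0.004441)  product (0.000186, 0.000843)
  m=-4: Y*=(-0.324449, 0.212751)  Y=(0.027187, -0.006114)  product (-0.007520, 0.007768)
  m=-3: Y*=(0.175832, -0.481540)  Y=(-0.020358, -0.121578)  product (-0.062124, -0.011574)
  m=-2: Y*=(0.079816, 0.267277)  Y=(-0.374665, 0.041610)  product (-0.041026, -0.096818)
  m=-1: Y*=(0.215894, 0.160843)  Y=(0.037540, 0.678109)  product (-0.100965, 0.152438)
  m=+0: Y*=(-0.383791, -0.000000)  Y=(0.337840, 0.000000)  product (-0.129660, -0.000000)
  m=+1: Y*=(-0.215894, 0.160843)  Y=(-0.037540, 0.678109)  product (-0.100965, -0.152438)
  m=+2: Y*=(0.079816, -0.267277)  Y=(-0.374665, -0.041610)  product (-0.041026, 0.096818)
  m=+3: Y*=(-0.175832, -0.481540)  Y=(0.020358, -0.121578)  product (-0.062124, 0.011574)
  m=+4: Y*=(-0.324449, -0.212751)  Y=(0.027187, 0.006114)  product (-0.007520, -0.007768)
  m=+5: Y*=(-0.186678, 0.011197)  Y=(-0.001260, 0.004441)  product (0.000186, -0.000843)
  m=+6: Y*=(-0.048061, 0.040498)  Y=(-0.000537, -0.000185)  product (0.000033, -0.000013)
  m=+7: Y*=(-0.003356, 0.014316)  Y=(0.000019, -0.000047)  product (0.000001, 0.000000)
  m=+8: Y*=(0.000855, 0.001967)  Y=(0.000003, 0.000001)  product (-0.000000, 0.000000)
Accumulated sum (-0.552490, -0.000000); after 4π/(2l+1) scaling, (-0.408400, -0.000000) ⇒ P_8 = -0.408400

-0.408400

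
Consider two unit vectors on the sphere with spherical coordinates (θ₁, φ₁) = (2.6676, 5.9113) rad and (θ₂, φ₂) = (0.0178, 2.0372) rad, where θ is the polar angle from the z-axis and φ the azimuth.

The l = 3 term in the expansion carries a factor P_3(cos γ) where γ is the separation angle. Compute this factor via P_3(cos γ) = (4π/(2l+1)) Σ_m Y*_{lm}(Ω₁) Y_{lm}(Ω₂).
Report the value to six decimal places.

Expand P_3 via completeness: Σ_{m} conj(Y_{3,m}) at Ω₁ times Y_{3,m} at Ω₂ —
  m=-3: Y*=0.01744 - 0.03564j  Y=0.00000 + 0.00000j  product 0.00000 - 0.00000j
  m=-2: Y*=-0.13942 + 0.12827j  Y=-0.00019 + 0.00026j  product -0.00001 - 0.00006j
  m=-1: Y*=0.40656 - 0.15857j  Y=-0.01034 - 0.02054j  product -0.00746 - 0.00671j
  m=+0: Y*=-0.31819 + 0.00000j  Y=0.74564 + 0.00000j  product -0.23726 + 0.00000j
  m=+1: Y*=-0.40656 - 0.15857j  Y=0.01034 - 0.02054j  product -0.00746 + 0.00671j
  m=+2: Y*=-0.13942 - 0.12827j  Y=-0.00019 - 0.00026j  product -0.00001 + 0.00006j
  m=+3: Y*=-0.01744 - 0.03564j  Y=-0.00000 + 0.00000j  product 0.00000 + 0.00000j
Total Σ_m = -0.25219 + 0.00000j. Multiply by 1.795196: -0.45274 + 0.00000j. P_3(cos γ) = -0.452737

-0.452737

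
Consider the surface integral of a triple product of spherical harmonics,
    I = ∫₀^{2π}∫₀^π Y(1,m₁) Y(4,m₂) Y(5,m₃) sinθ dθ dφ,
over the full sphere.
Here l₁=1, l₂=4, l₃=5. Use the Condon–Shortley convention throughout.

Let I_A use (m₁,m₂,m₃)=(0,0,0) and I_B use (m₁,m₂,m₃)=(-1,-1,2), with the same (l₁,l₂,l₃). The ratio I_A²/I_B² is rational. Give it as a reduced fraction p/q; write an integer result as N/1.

Same 1,4,5: normalisation and zero-m 3j drop out of the ratio.
A: Δ: 0! 2! 8! / 11! → 1/495; sum: t=0:+1/576 = 1/576; 3j²(1 4 5; 0 0 0) = Δ·Π!·Σ² = 5/99  (sign -1)
B: Δ: 0! 2! 8! / 11! → 1/495; sum: t=0:+1/1440 = 1/1440; 3j²(1 4 5; -1 -1 2) = Δ·Π!·Σ² = 7/165  (sign -1)
I_A²/I_B² = (5/99)/(7/165) = 25/21

25/21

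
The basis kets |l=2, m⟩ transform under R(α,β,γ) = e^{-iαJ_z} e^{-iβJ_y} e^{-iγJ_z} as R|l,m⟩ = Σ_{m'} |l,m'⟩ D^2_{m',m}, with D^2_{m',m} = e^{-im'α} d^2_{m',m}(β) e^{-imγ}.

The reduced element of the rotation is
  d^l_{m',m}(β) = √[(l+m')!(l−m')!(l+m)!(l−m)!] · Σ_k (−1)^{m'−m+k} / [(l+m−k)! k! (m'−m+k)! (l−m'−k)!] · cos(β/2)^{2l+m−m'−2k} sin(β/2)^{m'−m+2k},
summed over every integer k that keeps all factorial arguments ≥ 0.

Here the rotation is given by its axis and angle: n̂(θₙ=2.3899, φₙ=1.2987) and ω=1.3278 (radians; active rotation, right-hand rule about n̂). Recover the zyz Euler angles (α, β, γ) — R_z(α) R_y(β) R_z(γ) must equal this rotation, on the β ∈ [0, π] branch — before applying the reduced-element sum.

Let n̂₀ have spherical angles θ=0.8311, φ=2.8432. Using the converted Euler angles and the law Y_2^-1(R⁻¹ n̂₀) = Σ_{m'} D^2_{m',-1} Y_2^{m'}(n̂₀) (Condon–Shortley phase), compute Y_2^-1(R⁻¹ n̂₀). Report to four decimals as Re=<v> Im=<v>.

Axis–angle → zyz. n̂ = (sinθₙcosφₙ, sinθₙsinφₙ, cosθₙ) = (+0.183524, +0.657753, -0.730534), ω = 1.3278.
R = I cosω + sinω [n̂]ₓ + (1−cosω) n̂n̂ᵀ gives
  R = [+0.266189, +0.800740, +0.536618; -0.617404, +0.569153, -0.543026; -0.740241, -0.186762, +0.645882]
β = atan2(√(R₁₃²+R₂₃²), R₃₃) = 0.868618; α = atan2(R₂₃, R₁₃) mod 2π = 5.491851; γ = atan2(R₃₂, −R₃₁) mod 2π = 6.036044
Need the full column D^2_{m',-1} for m'=−2..2 at α=5.4919, β=0.8686, γ=6.0360.
cos(β/2)=0.907161, sin(β/2)=0.420784
d^2_{-2,-1}: single k=1 term ⇒ +0.628264;  D = -0.160915-0.607307i
d^2_{-1,-1}: k∈[0..1] ⇒ +0.677232 -0.437127 = +0.240105;  D = +0.121861-0.206882i
d^2_{0,-1}: k∈[0..1] ⇒ -0.769463 +0.165553 = -0.603910;  D = -0.585561+0.147736i
d^2_{1,-1}: k∈[0..1] ⇒ +0.437127 -0.031350 = +0.405777;  D = +0.347161+0.210082i
d^2_{2,-1}: single k=0 term ⇒ -0.135173;  D = -0.031510-0.131450i
Y_2^{m'}(θ=0.8311,φ=2.8432) and Σ D·Y over m':
  (-0.1609-0.6073i)·(+0.1743+0.1184i)  (+0.1219-0.2069i)·(-0.3677-0.1131i)  (-0.5856+0.1477i)·(+0.1145+0.0000i)  (+0.3472+0.2101i)·(+0.3677-0.1131i)  (-0.0315-0.1314i)·(+0.1743-0.1184i)
Y_2^-1(R⁻¹ n̂) = +0.038959-0.026937i

Re=0.0390 Im=-0.0269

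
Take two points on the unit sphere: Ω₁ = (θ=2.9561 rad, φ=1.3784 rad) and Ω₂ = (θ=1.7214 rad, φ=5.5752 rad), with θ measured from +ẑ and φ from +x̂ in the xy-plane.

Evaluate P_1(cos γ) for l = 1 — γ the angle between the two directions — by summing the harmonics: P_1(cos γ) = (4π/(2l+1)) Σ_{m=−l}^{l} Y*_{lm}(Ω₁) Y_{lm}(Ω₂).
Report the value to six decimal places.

Expand P_1 via completeness: Σ_{m} conj(Y_{1,m}) at Ω₁ times Y_{1,m} at Ω₂ —
  [-1]  conj(Y_{1,-1})(Ω₁) = +0.012184+0.062544i ; Y_{1,-1}(Ω₂) = +0.259492+0.222133i ; Δ = -0.010731+0.018936i
  [+0]  conj(Y_{1,0})(Ω₁) = -0.480221-0.000000i ; Y_{1,0}(Ω₂) = -0.073307+0.000000i ; Δ = +0.035204+0.000000i
  [+1]  conj(Y_{1,1})(Ω₁) = -0.012184+0.062544i ; Y_{1,1}(Ω₂) = -0.259492+0.222133i ; Δ = -0.010731-0.018936i
Total Σ_m = +0.013741+0.000000i. Multiply by 4.188790: +0.057557+0.000000i. P_1(cos γ) = 0.057557

0.057557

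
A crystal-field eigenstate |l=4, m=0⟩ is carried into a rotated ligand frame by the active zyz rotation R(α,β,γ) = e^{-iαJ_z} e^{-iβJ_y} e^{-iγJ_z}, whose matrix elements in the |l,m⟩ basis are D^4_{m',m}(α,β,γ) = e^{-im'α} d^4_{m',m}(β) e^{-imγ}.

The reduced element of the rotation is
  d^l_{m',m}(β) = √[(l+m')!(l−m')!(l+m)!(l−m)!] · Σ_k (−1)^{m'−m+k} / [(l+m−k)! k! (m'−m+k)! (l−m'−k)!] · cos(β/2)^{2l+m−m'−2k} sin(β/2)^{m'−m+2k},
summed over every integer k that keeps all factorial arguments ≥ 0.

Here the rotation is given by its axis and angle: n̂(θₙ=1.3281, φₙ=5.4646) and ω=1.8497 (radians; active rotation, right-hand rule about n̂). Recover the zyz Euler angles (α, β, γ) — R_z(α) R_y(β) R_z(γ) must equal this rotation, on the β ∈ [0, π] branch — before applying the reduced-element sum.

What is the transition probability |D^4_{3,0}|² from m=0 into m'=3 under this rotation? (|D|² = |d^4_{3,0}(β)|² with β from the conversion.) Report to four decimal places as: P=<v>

Axis–angle → zyz. n̂ = (sinθₙcosφₙ, sinθₙsinφₙ, cosθₙ) = (+0.663231, -0.708781, +0.240321), ω = 1.8497.
R = I cosω + sinω [n̂]ₓ + (1−cosω) n̂n̂ᵀ gives
  R = [+0.285672, -0.830535, -0.478124; -0.368467, +0.365372, -0.854831; +0.884660, +0.420374, -0.201648]
β = atan2(√(R₁₃²+R₂₃²), R₃₃) = 1.773836; α = atan2(R₂₃, R₁₃) mod 2π = 4.202418; γ = atan2(R₃₂, −R₃₁) mod 2π = 2.697996
Split into d^4_{3,0}(β=1.7738) × two z-phases.
c=cos(1.773836/2)=0.631804, s=sin(1.773836/2)=0.775128; N=√[5040·1·24·24]=1703.830978
Admissible k: 0..1 (factorial args all ≥0)
  k=0: (−1)^3·1703.8310/(144)·0.6318^5·0.7751^3 = -0.554748
  k=1: (−1)^4·1703.8310/(144)·0.6318^3·0.7751^5 = +0.834985
d^4_{3,0}(1.7738) = -0.554748 +0.834985 = +0.280237
|D^4_{3,0}|² = |d^4_{3,0}(β)|² = (+0.280237)² = 0.078533 (the z-rotation phases have unit modulus)

P=0.0785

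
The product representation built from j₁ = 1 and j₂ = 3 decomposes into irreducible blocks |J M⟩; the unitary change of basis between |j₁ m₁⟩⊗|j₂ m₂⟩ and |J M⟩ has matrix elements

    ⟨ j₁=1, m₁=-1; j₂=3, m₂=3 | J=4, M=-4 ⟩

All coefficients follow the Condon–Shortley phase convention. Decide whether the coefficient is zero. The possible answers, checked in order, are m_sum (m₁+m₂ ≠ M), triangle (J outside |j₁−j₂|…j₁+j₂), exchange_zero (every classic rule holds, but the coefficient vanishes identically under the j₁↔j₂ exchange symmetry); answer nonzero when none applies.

m-sum: m₁+m₂ = -1+3 = 2, M = -4  ✗ ⇒ coefficient is 0

m_sum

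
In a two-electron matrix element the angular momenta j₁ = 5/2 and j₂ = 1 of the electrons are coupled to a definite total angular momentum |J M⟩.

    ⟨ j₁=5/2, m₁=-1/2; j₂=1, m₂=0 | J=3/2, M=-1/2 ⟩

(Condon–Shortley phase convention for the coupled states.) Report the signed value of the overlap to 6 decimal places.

-0.632456  (= −√(2/5))

j₁+j₂−J=2  J+j₁−j₂=3  J−j₁+j₂=0  j₁+j₂+J+1=6
(j₁±m₁, j₂±m₂, J±M) = (2,3,1,1,1,2)
P² = 8/5
sum k=1..1:
  [1] −1/2 = -1/2
S = -1/2
C² = P²·S² = 2/5 ; C = -0.632456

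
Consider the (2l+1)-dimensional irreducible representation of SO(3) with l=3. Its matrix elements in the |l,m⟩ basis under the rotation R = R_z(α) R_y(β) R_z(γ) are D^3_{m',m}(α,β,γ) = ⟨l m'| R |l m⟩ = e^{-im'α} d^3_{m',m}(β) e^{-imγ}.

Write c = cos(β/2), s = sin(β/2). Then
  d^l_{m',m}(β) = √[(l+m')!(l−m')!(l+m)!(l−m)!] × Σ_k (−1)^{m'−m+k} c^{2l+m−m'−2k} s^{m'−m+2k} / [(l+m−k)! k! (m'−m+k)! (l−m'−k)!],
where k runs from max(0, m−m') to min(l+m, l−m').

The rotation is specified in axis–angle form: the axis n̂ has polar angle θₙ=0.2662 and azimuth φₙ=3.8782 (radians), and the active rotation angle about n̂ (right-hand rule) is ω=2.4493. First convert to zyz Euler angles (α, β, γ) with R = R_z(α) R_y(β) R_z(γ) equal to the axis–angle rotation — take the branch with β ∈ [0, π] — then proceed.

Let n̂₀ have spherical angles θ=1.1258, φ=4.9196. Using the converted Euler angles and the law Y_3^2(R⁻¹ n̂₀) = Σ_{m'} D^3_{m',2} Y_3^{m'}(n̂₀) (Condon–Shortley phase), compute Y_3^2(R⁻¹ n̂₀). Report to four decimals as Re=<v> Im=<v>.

Axis–angle → zyz. n̂ = (sinθₙcosφₙ, sinθₙsinφₙ, cosθₙ) = (-0.194868, -0.176723, +0.964778), ω = 2.4493.
R = I cosω + sinω [n̂]ₓ + (1−cosω) n̂n̂ᵀ gives
  R = [-0.702580, -0.554874, -0.445529; +0.676768, -0.714512, -0.177361; -0.219923, -0.426130, +0.877523]
β = atan2(√(R₁₃²+R₂₃²), R₃₃) = 0.500124; α = atan2(R₂₃, R₁₃) mod 2π = 3.520451; γ = atan2(R₃₂, −R₃₁) mod 2π = 5.188829
Need the full column D^3_{m',2} for m'=−3..3 at α=3.5205, β=0.5001, γ=5.1888.
cos(β/2)=0.968897, sin(β/2)=0.247464
d^3_{-3,2}: single k=5 term ⇒ +0.002202;  D = +0.002165+0.000402i
d^3_{-2,2}: k∈[4..5] ⇒ +0.017602 -0.000230 = +0.017373;  D = -0.017043+0.003369i
d^3_{-1,2}: k∈[3..4] ⇒ +0.087176 -0.002843 = +0.084333;  D = +0.070816-0.045794i
d^3_{0,2}: k∈[2..3] ⇒ +0.295594 -0.019283 = +0.276311;  D = -0.160077+0.225218i
d^3_{1,2}: k∈[1..2] ⇒ +0.668190 -0.087176 = +0.581014;  D = +0.137576-0.564491i
d^3_{2,2}: k∈[0..1] ⇒ +0.827306 -0.269839 = +0.557467;  D = +0.077681+0.552028i
d^3_{3,2}: single k=0 term ⇒ -0.517578;  D = +0.256572+0.449508i
Y_3^{m'}(θ=1.1258,φ=4.9196) and Σ D·Y over m':
  (+0.0022+0.0004i)·(-0.1787-0.2494i)  (-0.0170+0.0034i)·(-0.3281+0.1443i)  (+0.0708-0.0458i)·(-0.0044-0.0210i)  (-0.1601+0.2252i)·(-0.3331+0.0000i)  (+0.1376-0.5645i)·(+0.0044-0.0210i)  (+0.0777+0.5520i)·(-0.3281-0.1443i)  (+0.2566+0.4495i)·(+0.1787-0.2494i)
Y_3^2(R⁻¹ n̂) = +0.257760-0.261847i

Re=0.2578 Im=-0.2618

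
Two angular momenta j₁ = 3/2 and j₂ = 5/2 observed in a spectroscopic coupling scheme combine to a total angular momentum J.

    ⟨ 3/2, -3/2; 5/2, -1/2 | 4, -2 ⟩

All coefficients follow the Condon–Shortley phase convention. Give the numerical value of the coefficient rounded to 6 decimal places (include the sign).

+√(5/14) = +0.597614

√[9·0!3!5!/9! · 0!3!2!3!2!6!] = √(12960/7)
  +(−1)^0/∏(0,0,3,2,0,3)! = 1/72  (running 1/72)
⟨..|..⟩ = √(12960/7)·(1/72) = +0.597614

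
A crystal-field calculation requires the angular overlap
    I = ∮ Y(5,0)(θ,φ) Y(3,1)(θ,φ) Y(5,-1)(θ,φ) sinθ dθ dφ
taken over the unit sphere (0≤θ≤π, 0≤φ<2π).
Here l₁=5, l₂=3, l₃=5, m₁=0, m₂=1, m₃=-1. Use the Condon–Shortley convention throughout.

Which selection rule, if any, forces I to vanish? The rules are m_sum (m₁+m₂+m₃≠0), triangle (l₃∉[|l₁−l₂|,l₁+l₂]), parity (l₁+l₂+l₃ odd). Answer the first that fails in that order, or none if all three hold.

Σmᵢ = 0  ✓
l₃∈[|l₁−l₂|,l₁+l₂]=[2,8], have l₃=5  ✓
Σlᵢ = 13 ⇒ odd  ✗

parity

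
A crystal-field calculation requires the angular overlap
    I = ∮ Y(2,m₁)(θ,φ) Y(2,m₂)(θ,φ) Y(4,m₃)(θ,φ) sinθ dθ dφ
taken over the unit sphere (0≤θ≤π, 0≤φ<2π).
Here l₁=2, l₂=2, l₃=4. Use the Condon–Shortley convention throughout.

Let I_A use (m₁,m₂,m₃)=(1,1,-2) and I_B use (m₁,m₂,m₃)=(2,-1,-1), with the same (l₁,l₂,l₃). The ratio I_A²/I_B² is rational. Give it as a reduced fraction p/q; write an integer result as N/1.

Shared (l₁,l₂,l₃)=(2,2,4): N and (l;000)² cancel in I_A²/I_B².
A: Δ = 0!·4!·4!/9! = 1/630; Racah Σ t=0..0: t=0:+1/36 = 1/36; ⇒ 3j(2 2 4; 1 1 -2)² = 4/63, sgn +1
B: Δ = 0!·4!·4!/9! = 1/630; Racah Σ t=0..0: t=0:+1/144 = 1/144; ⇒ 3j(2 2 4; 2 -1 -1)² = 1/126, sgn -1
I_A²/I_B² = (4/63)/(1/126) = 8/1

8/1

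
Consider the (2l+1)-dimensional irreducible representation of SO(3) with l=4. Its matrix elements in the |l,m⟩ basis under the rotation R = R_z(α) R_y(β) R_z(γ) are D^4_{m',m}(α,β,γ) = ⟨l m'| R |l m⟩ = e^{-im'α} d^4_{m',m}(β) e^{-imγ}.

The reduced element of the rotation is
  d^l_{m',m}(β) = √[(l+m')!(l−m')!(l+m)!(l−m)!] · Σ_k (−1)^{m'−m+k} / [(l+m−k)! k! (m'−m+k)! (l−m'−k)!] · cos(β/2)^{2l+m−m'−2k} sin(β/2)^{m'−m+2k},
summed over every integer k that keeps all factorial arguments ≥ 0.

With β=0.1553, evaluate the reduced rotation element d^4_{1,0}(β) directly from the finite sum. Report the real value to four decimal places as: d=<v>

d=-0.3274

d^4_{1,0}(β=0.1553) via the finite sum:
c=cos(0.155300/2)=0.996987, s=sin(0.155300/2)=0.077572; N=√[120·6·24·24]=643.987578
The bounds max(0,m−m')=0 and min(l+m,l−m')=3 give 4 terms
  k=0: (−1)^1·643.9876/(144)·0.9970^7·0.0776^1 = -0.339661
  k=1: (−1)^2·643.9876/(24)·0.9970^5·0.0776^3 = +0.012338
  k=2: (−1)^3·643.9876/(24)·0.9970^3·0.0776^5 = -0.000075
  k=3: (−1)^4·643.9876/(144)·0.9970^1·0.0776^7 = +0.000000
d^4_{1,0}(0.1553) = -0.339661 +0.012338 -0.000075 +0.000000 = -0.327398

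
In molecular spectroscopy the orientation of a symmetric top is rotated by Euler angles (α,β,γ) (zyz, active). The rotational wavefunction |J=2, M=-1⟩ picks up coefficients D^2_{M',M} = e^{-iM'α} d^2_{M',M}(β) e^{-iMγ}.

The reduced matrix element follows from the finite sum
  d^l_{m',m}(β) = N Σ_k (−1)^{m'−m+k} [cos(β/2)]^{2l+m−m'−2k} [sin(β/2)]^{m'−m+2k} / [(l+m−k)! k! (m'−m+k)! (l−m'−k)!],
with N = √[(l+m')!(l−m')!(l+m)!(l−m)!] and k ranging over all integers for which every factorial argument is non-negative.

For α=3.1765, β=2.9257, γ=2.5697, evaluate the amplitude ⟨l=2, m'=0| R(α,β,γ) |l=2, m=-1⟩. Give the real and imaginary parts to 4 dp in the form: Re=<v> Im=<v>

Re=-0.2155 Im=0.1387

First d^2_{0,-1}(β=2.9257), then the phase factors e^{-i(0)α} and e^{-i(-1)γ}:
Half-angle: c=0.107737, s=0.994179. N=√(2·2·1·6)=4.898979
k∈{0,1} keeps every argument non-negative
  k=0: (−1)^1·4.8990/(2)·0.1077^3·0.9942^1 = -0.003045
  k=1: (−1)^2·4.8990/(2)·0.1077^1·0.9942^3 = +0.259319
d^2_{0,-1}(2.9257) = -0.003045 +0.259319 = +0.256274
Phases: e^{-i·(0)·3.1765}=+1.000000+0.000000i, e^{-i·(-1)·2.5697}=-0.840878+0.541225i ⇒ D=-0.215495+0.138702i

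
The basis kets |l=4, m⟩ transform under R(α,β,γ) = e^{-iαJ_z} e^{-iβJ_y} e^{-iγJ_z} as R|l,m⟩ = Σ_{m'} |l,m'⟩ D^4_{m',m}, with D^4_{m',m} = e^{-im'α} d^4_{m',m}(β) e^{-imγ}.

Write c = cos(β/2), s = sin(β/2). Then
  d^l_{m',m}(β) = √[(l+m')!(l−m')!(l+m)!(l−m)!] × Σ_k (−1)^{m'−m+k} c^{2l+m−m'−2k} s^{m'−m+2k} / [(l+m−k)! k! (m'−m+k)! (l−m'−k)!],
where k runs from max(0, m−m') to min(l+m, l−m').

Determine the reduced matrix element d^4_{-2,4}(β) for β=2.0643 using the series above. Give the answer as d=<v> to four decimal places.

d=0.5571

d^4_{-2,4}(β=2.0643) via the finite sum:
c=cos(2.064300/2)=0.512974, s=sin(2.064300/2)=0.858404; N=√[2·720·40320·1]=7619.763776
k∈{6} keeps every argument non-negative
  k=6: (−1)^0·7619.7638/(1440)·0.5130^2·0.8584^6 = +0.557084
d^4_{-2,4}(2.0643) = +0.557084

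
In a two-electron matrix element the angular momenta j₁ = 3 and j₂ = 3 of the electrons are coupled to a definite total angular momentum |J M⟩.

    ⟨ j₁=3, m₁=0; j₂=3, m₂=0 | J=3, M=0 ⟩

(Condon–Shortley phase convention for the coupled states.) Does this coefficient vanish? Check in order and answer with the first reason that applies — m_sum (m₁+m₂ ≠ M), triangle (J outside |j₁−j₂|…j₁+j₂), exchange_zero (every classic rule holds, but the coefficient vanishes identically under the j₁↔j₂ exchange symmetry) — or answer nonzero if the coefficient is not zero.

m-sum: m₁+m₂ = 0+0 = 0, M = 0  ✓
triangle: |j₁−j₂| = 0 ≤ J = 3 ≤ j₁+j₂ = 6  ✓
exchange: j₁=j₂ and m₁=m₂, and (−1)^(j₁+j₂−J) = (−1)^3 = −1 forces ⟨j₁m₁;j₂m₂|JM⟩ = −⟨j₂m₂;j₁m₁|JM⟩ = −⟨j₁m₁;j₂m₂|JM⟩ ⇒ the coefficient vanishes identically
Racah sum check: Σ_k collapses to 0 ⇒ CG = 0

exchange_zero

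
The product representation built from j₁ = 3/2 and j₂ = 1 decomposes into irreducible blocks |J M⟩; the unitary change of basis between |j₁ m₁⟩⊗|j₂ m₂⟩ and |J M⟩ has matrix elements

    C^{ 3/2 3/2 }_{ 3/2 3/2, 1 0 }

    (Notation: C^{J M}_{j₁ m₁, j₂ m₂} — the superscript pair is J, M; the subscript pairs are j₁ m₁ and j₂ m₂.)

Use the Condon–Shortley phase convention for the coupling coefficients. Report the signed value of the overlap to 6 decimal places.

j₁+j₂−J=1  J+j₁−j₂=2  J−j₁+j₂=1  j₁+j₂+J+1=5
(j₁±m₁, j₂±m₂, J±M) = (3,0,1,1,3,0)
P² = 12/5
sum k=0..0:
  [0] +1/2 = 1/2
S = 1/2
C² = P²·S² = 3/5 ; C = +0.774597

+√(3/5) ≈ +0.774597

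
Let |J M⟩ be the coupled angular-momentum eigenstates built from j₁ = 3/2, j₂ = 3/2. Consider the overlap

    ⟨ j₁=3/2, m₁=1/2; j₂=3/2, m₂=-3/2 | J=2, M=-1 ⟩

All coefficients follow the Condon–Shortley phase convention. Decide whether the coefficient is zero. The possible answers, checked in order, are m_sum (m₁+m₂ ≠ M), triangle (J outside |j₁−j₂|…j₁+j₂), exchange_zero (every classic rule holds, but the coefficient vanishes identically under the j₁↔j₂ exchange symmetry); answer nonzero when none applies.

m-sum: m₁+m₂ = 1/2+(-3/2) = -1, M = -1  ✓
triangle: |j₁−j₂| = 0 ≤ J = 2 ≤ j₁+j₂ = 3  ✓
exchange: j₁≠j₂ or m₁≠m₂ — the exchange symmetry imposes no constraint here
value check: CG = +√(1/2) = +0.707107 ≠ 0

nonzero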